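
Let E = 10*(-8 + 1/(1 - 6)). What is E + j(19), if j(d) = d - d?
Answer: -82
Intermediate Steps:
j(d) = 0
E = -82 (E = 10*(-8 + 1/(-5)) = 10*(-8 - ⅕) = 10*(-41/5) = -82)
E + j(19) = -82 + 0 = -82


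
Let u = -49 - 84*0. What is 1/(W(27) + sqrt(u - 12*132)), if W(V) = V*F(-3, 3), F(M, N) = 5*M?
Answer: -405/165658 - I*sqrt(1633)/165658 ≈ -0.0024448 - 0.00024394*I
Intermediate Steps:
W(V) = -15*V (W(V) = V*(5*(-3)) = V*(-15) = -15*V)
u = -49 (u = -49 + 0 = -49)
1/(W(27) + sqrt(u - 12*132)) = 1/(-15*27 + sqrt(-49 - 12*132)) = 1/(-405 + sqrt(-49 - 1584)) = 1/(-405 + sqrt(-1633)) = 1/(-405 + I*sqrt(1633))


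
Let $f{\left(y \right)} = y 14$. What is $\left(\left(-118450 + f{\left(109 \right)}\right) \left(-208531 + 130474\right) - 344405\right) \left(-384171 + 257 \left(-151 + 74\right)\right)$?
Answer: $-3686697418561480$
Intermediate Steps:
$f{\left(y \right)} = 14 y$
$\left(\left(-118450 + f{\left(109 \right)}\right) \left(-208531 + 130474\right) - 344405\right) \left(-384171 + 257 \left(-151 + 74\right)\right) = \left(\left(-118450 + 14 \cdot 109\right) \left(-208531 + 130474\right) - 344405\right) \left(-384171 + 257 \left(-151 + 74\right)\right) = \left(\left(-118450 + 1526\right) \left(-78057\right) - 344405\right) \left(-384171 + 257 \left(-77\right)\right) = \left(\left(-116924\right) \left(-78057\right) - 344405\right) \left(-384171 - 19789\right) = \left(9126736668 - 344405\right) \left(-403960\right) = 9126392263 \left(-403960\right) = -3686697418561480$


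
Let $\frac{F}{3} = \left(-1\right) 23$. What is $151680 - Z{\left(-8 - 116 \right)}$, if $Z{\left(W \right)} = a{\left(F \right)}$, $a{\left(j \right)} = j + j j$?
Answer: $146988$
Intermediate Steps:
$F = -69$ ($F = 3 \left(\left(-1\right) 23\right) = 3 \left(-23\right) = -69$)
$a{\left(j \right)} = j + j^{2}$
$Z{\left(W \right)} = 4692$ ($Z{\left(W \right)} = - 69 \left(1 - 69\right) = \left(-69\right) \left(-68\right) = 4692$)
$151680 - Z{\left(-8 - 116 \right)} = 151680 - 4692 = 146988$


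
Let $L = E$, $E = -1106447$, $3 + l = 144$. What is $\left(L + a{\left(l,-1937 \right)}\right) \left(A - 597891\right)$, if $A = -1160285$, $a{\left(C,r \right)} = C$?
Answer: $1945080657856$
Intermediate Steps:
$l = 141$ ($l = -3 + 144 = 141$)
$L = -1106447$
$\left(L + a{\left(l,-1937 \right)}\right) \left(A - 597891\right) = \left(-1106447 + 141\right) \left(-1160285 - 597891\right) = \left(-1106306\right) \left(-1758176\right) = 1945080657856$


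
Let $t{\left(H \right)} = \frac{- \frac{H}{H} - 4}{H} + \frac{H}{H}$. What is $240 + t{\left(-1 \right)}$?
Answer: $246$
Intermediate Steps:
$t{\left(H \right)} = 1 - \frac{5}{H}$ ($t{\left(H \right)} = \frac{\left(-1\right) 1 - 4}{H} + 1 = \frac{-1 - 4}{H} + 1 = - \frac{5}{H} + 1 = 1 - \frac{5}{H}$)
$240 + t{\left(-1 \right)} = 240 + \frac{-5 - 1}{-1} = 240 - -6 = 240 + 6 = 246$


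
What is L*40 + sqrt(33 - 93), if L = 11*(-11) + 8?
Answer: -4520 + 2*I*sqrt(15) ≈ -4520.0 + 7.746*I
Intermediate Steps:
L = -113 (L = -121 + 8 = -113)
L*40 + sqrt(33 - 93) = -113*40 + sqrt(33 - 93) = -4520 + sqrt(-60) = -4520 + 2*I*sqrt(15)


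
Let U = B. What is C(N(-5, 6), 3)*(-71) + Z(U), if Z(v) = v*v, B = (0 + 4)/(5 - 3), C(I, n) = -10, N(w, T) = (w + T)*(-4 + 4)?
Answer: 714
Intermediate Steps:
N(w, T) = 0 (N(w, T) = (T + w)*0 = 0)
B = 2 (B = 4/2 = 4*(½) = 2)
U = 2
Z(v) = v²
C(N(-5, 6), 3)*(-71) + Z(U) = -10*(-71) + 2² = 710 + 4 = 714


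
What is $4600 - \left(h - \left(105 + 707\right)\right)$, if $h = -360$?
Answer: $5772$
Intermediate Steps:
$4600 - \left(h - \left(105 + 707\right)\right) = 4600 - \left(-360 - \left(105 + 707\right)\right) = 4600 - \left(-360 - 812\right) = 4600 - -1172 = 4600 + 1172 = 5772$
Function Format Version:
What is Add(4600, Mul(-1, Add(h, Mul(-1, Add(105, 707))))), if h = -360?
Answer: 5772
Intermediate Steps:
Add(4600, Mul(-1, Add(h, Mul(-1, Add(105, 707))))) = Add(4600, Mul(-1, Add(-360, Mul(-1, Add(105, 707))))) = Add(4600, Mul(-1, Add(-360, Mul(-1, 812)))) = Add(4600, Mul(-1, Add(-360, -812))) = Add(4600, Mul(-1, -1172)) = Add(4600, 1172) = 5772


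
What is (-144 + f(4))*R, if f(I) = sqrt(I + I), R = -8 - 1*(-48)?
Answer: -5760 + 80*sqrt(2) ≈ -5646.9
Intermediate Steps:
R = 40 (R = -8 + 48 = 40)
f(I) = sqrt(2)*sqrt(I) (f(I) = sqrt(2*I) = sqrt(2)*sqrt(I))
(-144 + f(4))*R = (-144 + sqrt(2)*sqrt(4))*40 = (-144 + sqrt(2)*2)*40 = (-144 + 2*sqrt(2))*40 = -5760 + 80*sqrt(2)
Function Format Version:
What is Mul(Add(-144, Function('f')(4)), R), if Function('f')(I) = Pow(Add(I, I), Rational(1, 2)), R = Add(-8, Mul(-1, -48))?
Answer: Add(-5760, Mul(80, Pow(2, Rational(1, 2)))) ≈ -5646.9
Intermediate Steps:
R = 40 (R = Add(-8, 48) = 40)
Function('f')(I) = Mul(Pow(2, Rational(1, 2)), Pow(I, Rational(1, 2))) (Function('f')(I) = Pow(Mul(2, I), Rational(1, 2)) = Mul(Pow(2, Rational(1, 2)), Pow(I, Rational(1, 2))))
Mul(Add(-144, Function('f')(4)), R) = Mul(Add(-144, Mul(Pow(2, Rational(1, 2)), Pow(4, Rational(1, 2)))), 40) = Mul(Add(-144, Mul(Pow(2, Rational(1, 2)), 2)), 40) = Mul(Add(-144, Mul(2, Pow(2, Rational(1, 2)))), 40) = Add(-5760, Mul(80, Pow(2, Rational(1, 2))))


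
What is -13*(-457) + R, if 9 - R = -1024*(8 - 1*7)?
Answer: 6974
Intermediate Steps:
R = 1033 (R = 9 - (-1024)*(8 - 1*7) = 9 - (-1024)*(8 - 7) = 9 - (-1024) = 9 - 1*(-1024) = 9 + 1024 = 1033)
-13*(-457) + R = -13*(-457) + 1033 = 5941 + 1033 = 6974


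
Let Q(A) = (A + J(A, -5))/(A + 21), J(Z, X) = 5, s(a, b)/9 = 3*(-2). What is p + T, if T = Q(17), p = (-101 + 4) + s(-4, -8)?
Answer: -2858/19 ≈ -150.42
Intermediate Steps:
s(a, b) = -54 (s(a, b) = 9*(3*(-2)) = 9*(-6) = -54)
p = -151 (p = (-101 + 4) - 54 = -97 - 54 = -151)
Q(A) = (5 + A)/(21 + A) (Q(A) = (A + 5)/(A + 21) = (5 + A)/(21 + A))
T = 11/19 (T = (5 + 17)/(21 + 17) = 22/38 = (1/38)*22 = 11/19 ≈ 0.57895)
p + T = -151 + 11/19 = -2858/19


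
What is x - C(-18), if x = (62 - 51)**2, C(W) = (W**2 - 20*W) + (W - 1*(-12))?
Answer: -557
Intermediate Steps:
C(W) = 12 + W**2 - 19*W (C(W) = (W**2 - 20*W) + (W + 12) = (W**2 - 20*W) + (12 + W) = 12 + W**2 - 19*W)
x = 121 (x = 11**2 = 121)
x - C(-18) = 121 - (12 + (-18)**2 - 19*(-18)) = 121 - (12 + 324 + 342) = 121 - 1*678 = 121 - 678 = -557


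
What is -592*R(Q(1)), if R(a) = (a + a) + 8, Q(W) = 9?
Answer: -15392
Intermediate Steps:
R(a) = 8 + 2*a (R(a) = 2*a + 8 = 8 + 2*a)
-592*R(Q(1)) = -592*(8 + 2*9) = -592*(8 + 18) = -592*26 = -15392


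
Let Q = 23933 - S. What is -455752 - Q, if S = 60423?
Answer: -419262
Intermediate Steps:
Q = -36490 (Q = 23933 - 1*60423 = 23933 - 60423 = -36490)
-455752 - Q = -455752 - 1*(-36490) = -455752 + 36490 = -419262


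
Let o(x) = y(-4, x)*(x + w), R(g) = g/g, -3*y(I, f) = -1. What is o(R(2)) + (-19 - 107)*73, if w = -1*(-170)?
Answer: -9141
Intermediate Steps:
y(I, f) = ⅓ (y(I, f) = -⅓*(-1) = ⅓)
w = 170
R(g) = 1
o(x) = 170/3 + x/3 (o(x) = (x + 170)/3 = (170 + x)/3 = 170/3 + x/3)
o(R(2)) + (-19 - 107)*73 = (170/3 + (⅓)*1) + (-19 - 107)*73 = (170/3 + ⅓) - 126*73 = 57 - 9198 = -9141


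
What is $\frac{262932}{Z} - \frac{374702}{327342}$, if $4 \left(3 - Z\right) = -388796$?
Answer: $\frac{12411725735}{7954574271} \approx 1.5603$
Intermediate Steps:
$Z = 97202$ ($Z = 3 - -97199 = 3 + 97199 = 97202$)
$\frac{262932}{Z} - \frac{374702}{327342} = \frac{262932}{97202} - \frac{374702}{327342} = 262932 \cdot \frac{1}{97202} - \frac{187351}{163671} = \frac{131466}{48601} - \frac{187351}{163671} = \frac{12411725735}{7954574271}$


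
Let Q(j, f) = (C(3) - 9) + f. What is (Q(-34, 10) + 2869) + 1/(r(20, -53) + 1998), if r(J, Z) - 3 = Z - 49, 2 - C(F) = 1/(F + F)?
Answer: 10907225/3798 ≈ 2871.8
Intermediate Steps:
C(F) = 2 - 1/(2*F) (C(F) = 2 - 1/(F + F) = 2 - 1/(2*F))
r(J, Z) = -46 + Z (r(J, Z) = 3 + (Z - 49) = 3 + (-49 + Z) = -46 + Z)
Q(j, f) = -43/6 + f (Q(j, f) = ((2 - ½/3) - 9) + f = ((2 - ½*⅓) - 9) + f = ((2 - ⅙) - 9) + f = (11/6 - 9) + f = -43/6 + f)
(Q(-34, 10) + 2869) + 1/(r(20, -53) + 1998) = ((-43/6 + 10) + 2869) + 1/((-46 - 53) + 1998) = (17/6 + 2869) + 1/(-99 + 1998) = 17231/6 + 1/1899 = 10907225/3798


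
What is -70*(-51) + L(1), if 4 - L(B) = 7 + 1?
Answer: 3566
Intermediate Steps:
L(B) = -4 (L(B) = 4 - (7 + 1) = 4 - 1*8 = 4 - 8 = -4)
-70*(-51) + L(1) = -70*(-51) - 4 = 3570 - 4 = 3566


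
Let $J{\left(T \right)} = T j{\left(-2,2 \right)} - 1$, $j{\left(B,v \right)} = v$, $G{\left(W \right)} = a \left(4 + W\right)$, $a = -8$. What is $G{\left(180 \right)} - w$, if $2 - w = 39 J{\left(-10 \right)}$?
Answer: $-2293$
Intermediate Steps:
$G{\left(W \right)} = -32 - 8 W$ ($G{\left(W \right)} = - 8 \left(4 + W\right) = -32 - 8 W$)
$J{\left(T \right)} = -1 + 2 T$ ($J{\left(T \right)} = T 2 - 1 = 2 T - 1 = -1 + 2 T$)
$w = 821$ ($w = 2 - 39 \left(-1 + 2 \left(-10\right)\right) = 2 - 39 \left(-1 - 20\right) = 2 - 39 \left(-21\right) = 2 - -819 = 2 + 819 = 821$)
$G{\left(180 \right)} - w = \left(-32 - 1440\right) - 821 = -1472 - 821 = -2293$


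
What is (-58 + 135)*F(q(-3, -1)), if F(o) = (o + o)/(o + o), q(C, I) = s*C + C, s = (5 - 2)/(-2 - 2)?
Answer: 77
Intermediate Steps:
s = -¾ (s = 3/(-4) = 3*(-¼) = -¾ ≈ -0.75000)
q(C, I) = C/4 (q(C, I) = -3*C/4 + C = C/4)
F(o) = 1 (F(o) = (2*o)/((2*o)) = (2*o)*(1/(2*o)) = 1)
(-58 + 135)*F(q(-3, -1)) = (-58 + 135)*1 = 77*1 = 77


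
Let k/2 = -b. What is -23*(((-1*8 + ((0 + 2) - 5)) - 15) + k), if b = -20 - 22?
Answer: -1334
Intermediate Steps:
b = -42
k = 84 (k = 2*(-1*(-42)) = 2*42 = 84)
-23*(((-1*8 + ((0 + 2) - 5)) - 15) + k) = -23*(((-1*8 + ((0 + 2) - 5)) - 15) + 84) = -23*(((-8 + (2 - 5)) - 15) + 84) = -23*(((-8 - 3) - 15) + 84) = -23*((-11 - 15) + 84) = -23*(-26 + 84) = -23*58 = -1334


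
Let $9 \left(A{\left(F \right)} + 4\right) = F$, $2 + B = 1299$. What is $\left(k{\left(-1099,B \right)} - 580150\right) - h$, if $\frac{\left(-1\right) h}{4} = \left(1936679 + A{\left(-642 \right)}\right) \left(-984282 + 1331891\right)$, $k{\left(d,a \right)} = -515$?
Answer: $\frac{8078168625601}{3} \approx 2.6927 \cdot 10^{12}$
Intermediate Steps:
$B = 1297$ ($B = -2 + 1299 = 1297$)
$A{\left(F \right)} = -4 + \frac{F}{9}$
$h = - \frac{8078170367596}{3}$ ($h = - 4 \left(1936679 + \left(-4 + \frac{1}{9} \left(-642\right)\right)\right) \left(-984282 + 1331891\right) = - 4 \left(1936679 - \frac{226}{3}\right) 347609 = - 4 \cdot \frac{5809811}{3} \cdot 347609 = \left(-4\right) \frac{2019542591899}{3} = - \frac{8078170367596}{3} \approx -2.6927 \cdot 10^{12}$)
$\left(k{\left(-1099,B \right)} - 580150\right) - h = \left(-515 - 580150\right) - - \frac{8078170367596}{3} = -580665 + \frac{8078170367596}{3} = \frac{8078168625601}{3}$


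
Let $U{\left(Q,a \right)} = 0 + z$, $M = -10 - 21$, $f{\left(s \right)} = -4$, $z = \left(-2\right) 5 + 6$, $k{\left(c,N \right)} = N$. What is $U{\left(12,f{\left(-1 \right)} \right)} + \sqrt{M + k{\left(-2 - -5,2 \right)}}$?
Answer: $-4 + i \sqrt{29} \approx -4.0 + 5.3852 i$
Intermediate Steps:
$z = -4$ ($z = -10 + 6 = -4$)
$M = -31$ ($M = -10 - 21 = -31$)
$U{\left(Q,a \right)} = -4$ ($U{\left(Q,a \right)} = 0 - 4 = -4$)
$U{\left(12,f{\left(-1 \right)} \right)} + \sqrt{M + k{\left(-2 - -5,2 \right)}} = -4 + \sqrt{-31 + 2} = -4 + \sqrt{-29} = -4 + i \sqrt{29}$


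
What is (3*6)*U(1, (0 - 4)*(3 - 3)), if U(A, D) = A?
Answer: 18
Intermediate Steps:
(3*6)*U(1, (0 - 4)*(3 - 3)) = (3*6)*1 = 18*1 = 18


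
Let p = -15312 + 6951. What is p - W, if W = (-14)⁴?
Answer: -46777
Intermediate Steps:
W = 38416
p = -8361
p - W = -8361 - 1*38416 = -8361 - 38416 = -46777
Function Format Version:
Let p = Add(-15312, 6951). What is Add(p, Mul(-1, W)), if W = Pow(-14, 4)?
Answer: -46777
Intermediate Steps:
W = 38416
p = -8361
Add(p, Mul(-1, W)) = Add(-8361, Mul(-1, 38416)) = Add(-8361, -38416) = -46777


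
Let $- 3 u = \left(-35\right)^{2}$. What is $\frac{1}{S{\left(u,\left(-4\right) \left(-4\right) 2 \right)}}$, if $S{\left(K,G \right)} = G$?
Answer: $\frac{1}{32} \approx 0.03125$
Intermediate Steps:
$u = - \frac{1225}{3}$ ($u = - \frac{\left(-35\right)^{2}}{3} = \left(- \frac{1}{3}\right) 1225 = - \frac{1225}{3} \approx -408.33$)
$\frac{1}{S{\left(u,\left(-4\right) \left(-4\right) 2 \right)}} = \frac{1}{\left(-4\right) \left(-4\right) 2} = \frac{1}{16 \cdot 2} = \frac{1}{32}$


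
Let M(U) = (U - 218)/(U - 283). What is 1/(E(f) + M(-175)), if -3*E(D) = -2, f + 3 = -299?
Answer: 1374/2095 ≈ 0.65585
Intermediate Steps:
f = -302 (f = -3 - 299 = -302)
M(U) = (-218 + U)/(-283 + U)
E(D) = ⅔ (E(D) = -⅓*(-2) = ⅔)
1/(E(f) + M(-175)) = 1/(⅔ + (-218 - 175)/(-283 - 175)) = 1/(⅔ - 393/(-458)) = 1/(⅔ - 1/458*(-393)) = 1/(⅔ + 393/458) = 1/(2095/1374) = 1374/2095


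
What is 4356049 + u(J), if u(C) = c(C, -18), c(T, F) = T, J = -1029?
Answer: 4355020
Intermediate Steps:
u(C) = C
4356049 + u(J) = 4356049 - 1029 = 4355020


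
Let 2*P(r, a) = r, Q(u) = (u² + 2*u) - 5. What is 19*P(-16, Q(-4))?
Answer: -152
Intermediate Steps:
Q(u) = -5 + u² + 2*u
P(r, a) = r/2
19*P(-16, Q(-4)) = 19*((½)*(-16)) = 19*(-8) = -152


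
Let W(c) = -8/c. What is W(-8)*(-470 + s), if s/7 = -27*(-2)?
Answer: -92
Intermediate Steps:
s = 378 (s = 7*(-27*(-2)) = 7*54 = 378)
W(-8)*(-470 + s) = (-8/(-8))*(-470 + 378) = -8*(-⅛)*(-92) = 1*(-92) = -92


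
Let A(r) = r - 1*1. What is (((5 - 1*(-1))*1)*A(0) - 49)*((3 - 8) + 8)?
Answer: -165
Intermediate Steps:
A(r) = -1 + r (A(r) = r - 1 = -1 + r)
(((5 - 1*(-1))*1)*A(0) - 49)*((3 - 8) + 8) = (((5 - 1*(-1))*1)*(-1 + 0) - 49)*((3 - 8) + 8) = (((5 + 1)*1)*(-1) - 49)*(-5 + 8) = ((6*1)*(-1) - 49)*3 = (6*(-1) - 49)*3 = (-6 - 49)*3 = -55*3 = -165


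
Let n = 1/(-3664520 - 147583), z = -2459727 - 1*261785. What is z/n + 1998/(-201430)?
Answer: 1044886305076310241/100715 ≈ 1.0375e+13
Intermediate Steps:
z = -2721512 (z = -2459727 - 261785 = -2721512)
n = -1/3812103 (n = 1/(-3812103) = -1/3812103 ≈ -2.6232e-7)
z/n + 1998/(-201430) = -2721512/(-1/3812103) + 1998/(-201430) = -2721512*(-3812103) + 1998*(-1/201430) = 10374684059736 - 999/100715 = 1044886305076310241/100715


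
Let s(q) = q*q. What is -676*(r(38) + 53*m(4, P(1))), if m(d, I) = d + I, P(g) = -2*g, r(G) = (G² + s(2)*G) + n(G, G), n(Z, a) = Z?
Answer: -1176240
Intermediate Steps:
s(q) = q²
r(G) = G² + 5*G (r(G) = (G² + 2²*G) + G = (G² + 4*G) + G = G² + 5*G)
m(d, I) = I + d
-676*(r(38) + 53*m(4, P(1))) = -676*(38*(5 + 38) + 53*(-2*1 + 4)) = -676*(38*43 + 53*(-2 + 4)) = -676*(1634 + 53*2) = -676*(1634 + 106) = -676*1740 = -1176240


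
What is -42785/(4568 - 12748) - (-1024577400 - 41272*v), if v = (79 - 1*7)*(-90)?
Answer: 1238672606797/1636 ≈ 7.5713e+8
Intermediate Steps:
v = -6480 (v = (79 - 7)*(-90) = 72*(-90) = -6480)
-42785/(4568 - 12748) - (-1024577400 - 41272*v) = -42785/(4568 - 12748) - 41272/(1/(-24825 - 1*(-6480))) = -42785/(-8180) - 41272/(1/(-24825 + 6480)) = -42785*(-1/8180) - 41272/(1/(-18345)) = 8557/1636 - 41272/(-1/18345) = 8557/1636 - 41272*(-18345) = 8557/1636 + 757134840 = 1238672606797/1636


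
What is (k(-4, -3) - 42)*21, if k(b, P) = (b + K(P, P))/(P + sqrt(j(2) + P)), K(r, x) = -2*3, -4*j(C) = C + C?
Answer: -10836/13 + 420*I/13 ≈ -833.54 + 32.308*I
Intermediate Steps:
j(C) = -C/2 (j(C) = -(C + C)/4 = -C/2)
K(r, x) = -6
k(b, P) = (-6 + b)/(P + sqrt(-1 + P)) (k(b, P) = (b - 6)/(P + sqrt(-1/2*2 + P)) = (-6 + b)/(P + sqrt(-1 + P)))
(k(-4, -3) - 42)*21 = ((-6 - 4)/(-3 + sqrt(-1 - 3)) - 42)*21 = (-10/(-3 + sqrt(-4)) - 42)*21 = (-10/(-3 + 2*I) - 42)*21 = (((-3 - 2*I)/13)*(-10) - 42)*21 = (-10*(-3 - 2*I)/13 - 42)*21 = (-42 - 10*(-3 - 2*I)/13)*21 = -882 - 210*(-3 - 2*I)/13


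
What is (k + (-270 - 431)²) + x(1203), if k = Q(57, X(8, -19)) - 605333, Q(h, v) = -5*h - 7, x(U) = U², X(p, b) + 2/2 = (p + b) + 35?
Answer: 1332985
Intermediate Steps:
X(p, b) = 34 + b + p (X(p, b) = -1 + ((p + b) + 35) = -1 + ((b + p) + 35) = -1 + (35 + b + p) = 34 + b + p)
Q(h, v) = -7 - 5*h
k = -605625 (k = (-7 - 5*57) - 605333 = (-7 - 285) - 605333 = -292 - 605333 = -605625)
(k + (-270 - 431)²) + x(1203) = (-605625 + (-270 - 431)²) + 1203² = (-605625 + (-701)²) + 1447209 = (-605625 + 491401) + 1447209 = -114224 + 1447209 = 1332985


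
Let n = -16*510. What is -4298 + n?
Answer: -12458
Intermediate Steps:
n = -8160
-4298 + n = -4298 - 8160 = -12458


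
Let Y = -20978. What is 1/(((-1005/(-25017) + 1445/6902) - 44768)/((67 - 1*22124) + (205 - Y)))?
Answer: 2959044116/151567218087 ≈ 0.019523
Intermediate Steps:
1/(((-1005/(-25017) + 1445/6902) - 44768)/((67 - 1*22124) + (205 - Y))) = 1/(((-1005/(-25017) + 1445/6902) - 44768)/((67 - 1*22124) + (205 - 1*(-20978)))) = 1/(((-1005*(-1/25017) + 1445*(1/6902)) - 44768)/((67 - 22124) + (205 + 20978))) = 1/(((335/8339 + 85/406) - 44768)/(-22057 + 21183)) = 1/((844825/3385634 - 44768)/(-874)) = 1/(-151567218087/3385634*(-1/874)) = 1/(151567218087/2959044116) = 2959044116/151567218087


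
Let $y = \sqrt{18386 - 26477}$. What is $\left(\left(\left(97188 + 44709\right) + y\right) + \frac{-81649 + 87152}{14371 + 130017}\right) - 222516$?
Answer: $- \frac{11640410669}{144388} + 3 i \sqrt{899} \approx -80619.0 + 89.95 i$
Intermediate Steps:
$y = 3 i \sqrt{899}$ ($y = \sqrt{-8091} = 3 i \sqrt{899} \approx 89.95 i$)
$\left(\left(\left(97188 + 44709\right) + y\right) + \frac{-81649 + 87152}{14371 + 130017}\right) - 222516 = \left(\left(\left(97188 + 44709\right) + 3 i \sqrt{899}\right) + \frac{-81649 + 87152}{14371 + 130017}\right) - 222516 = \left(\left(141897 + 3 i \sqrt{899}\right) + \frac{5503}{144388}\right) - 222516 = \left(\frac{20488229539}{144388} + 3 i \sqrt{899}\right) - 222516 = - \frac{11640410669}{144388} + 3 i \sqrt{899}$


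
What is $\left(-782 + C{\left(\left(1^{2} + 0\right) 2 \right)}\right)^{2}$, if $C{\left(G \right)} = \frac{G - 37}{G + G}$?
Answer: $\frac{10004569}{16} \approx 6.2529 \cdot 10^{5}$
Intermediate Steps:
$C{\left(G \right)} = \frac{-37 + G}{2 G}$
$\left(-782 + C{\left(\left(1^{2} + 0\right) 2 \right)}\right)^{2} = \left(-782 + \frac{-37 + \left(1^{2} + 0\right) 2}{2 \left(1^{2} + 0\right) 2}\right)^{2} = \left(-782 + \frac{-37 + \left(1 + 0\right) 2}{2 \left(1 + 0\right) 2}\right)^{2} = \left(-782 + \frac{-37 + 1 \cdot 2}{2 \cdot 1 \cdot 2}\right)^{2} = \left(-782 + \frac{-37 + 2}{2 \cdot 2}\right)^{2} = \left(-782 + \frac{1}{2} \cdot \frac{1}{2} \left(-35\right)\right)^{2} = \left(-782 - \frac{35}{4}\right)^{2} = \left(- \frac{3163}{4}\right)^{2} = \frac{10004569}{16}$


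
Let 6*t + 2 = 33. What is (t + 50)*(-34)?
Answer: -5627/3 ≈ -1875.7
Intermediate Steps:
t = 31/6 (t = -1/3 + (1/6)*33 = -1/3 + 11/2 = 31/6 ≈ 5.1667)
(t + 50)*(-34) = (31/6 + 50)*(-34) = (331/6)*(-34) = -5627/3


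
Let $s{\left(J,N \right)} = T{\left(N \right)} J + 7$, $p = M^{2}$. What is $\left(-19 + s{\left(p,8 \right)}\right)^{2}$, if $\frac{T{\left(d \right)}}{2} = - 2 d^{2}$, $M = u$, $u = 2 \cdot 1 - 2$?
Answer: $144$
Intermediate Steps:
$u = 0$ ($u = 2 - 2 = 0$)
$M = 0$
$T{\left(d \right)} = - 4 d^{2}$ ($T{\left(d \right)} = 2 \left(- 2 d^{2}\right) = - 4 d^{2}$)
$p = 0$ ($p = 0^{2} = 0$)
$s{\left(J,N \right)} = 7 - 4 J N^{2}$ ($s{\left(J,N \right)} = - 4 N^{2} J + 7 = - 4 J N^{2} + 7 = 7 - 4 J N^{2}$)
$\left(-19 + s{\left(p,8 \right)}\right)^{2} = \left(-19 + \left(7 - 0 \cdot 8^{2}\right)\right)^{2} = \left(-19 + \left(7 - 0 \cdot 64\right)\right)^{2} = \left(-19 + \left(7 + 0\right)\right)^{2} = \left(-19 + 7\right)^{2} = \left(-12\right)^{2} = 144$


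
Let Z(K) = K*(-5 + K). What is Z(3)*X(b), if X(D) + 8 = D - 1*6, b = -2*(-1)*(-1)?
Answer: 96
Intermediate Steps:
b = -2 (b = 2*(-1) = -2)
X(D) = -14 + D (X(D) = -8 + (D - 1*6) = -8 + (D - 6) = -8 + (-6 + D) = -14 + D)
Z(3)*X(b) = (3*(-5 + 3))*(-14 - 2) = (3*(-2))*(-16) = -6*(-16) = 96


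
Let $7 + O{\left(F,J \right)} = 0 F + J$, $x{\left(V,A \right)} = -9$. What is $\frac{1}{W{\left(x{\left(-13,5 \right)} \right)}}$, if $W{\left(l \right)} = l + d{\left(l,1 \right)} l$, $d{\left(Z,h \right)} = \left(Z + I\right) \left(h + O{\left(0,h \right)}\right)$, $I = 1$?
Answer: $- \frac{1}{369} \approx -0.00271$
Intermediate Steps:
$O{\left(F,J \right)} = -7 + J$ ($O{\left(F,J \right)} = -7 + \left(0 F + J\right) = -7 + \left(0 + J\right) = -7 + J$)
$d{\left(Z,h \right)} = \left(1 + Z\right) \left(-7 + 2 h\right)$ ($d{\left(Z,h \right)} = \left(Z + 1\right) \left(h + \left(-7 + h\right)\right) = \left(1 + Z\right) \left(-7 + 2 h\right)$)
$W{\left(l \right)} = l + l \left(-5 - 5 l\right)$ ($W{\left(l \right)} = l + \left(-7 + 2 \cdot 1 + l 1 + l \left(-7 + 1\right)\right) l = l + \left(-7 + 2 + l + l \left(-6\right)\right) l = l + \left(-7 + 2 + l - 6 l\right) l = l + \left(-5 - 5 l\right) l = l + l \left(-5 - 5 l\right)$)
$\frac{1}{W{\left(x{\left(-13,5 \right)} \right)}} = \frac{1}{\left(-9\right) \left(-4 - -45\right)} = \frac{1}{\left(-9\right) \left(-4 + 45\right)} = \frac{1}{\left(-9\right) 41} = \frac{1}{-369} = - \frac{1}{369}$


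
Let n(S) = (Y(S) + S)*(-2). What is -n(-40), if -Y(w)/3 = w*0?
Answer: -80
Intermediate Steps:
Y(w) = 0 (Y(w) = -3*w*0 = -3*0 = 0)
n(S) = -2*S (n(S) = (0 + S)*(-2) = S*(-2) = -2*S)
-n(-40) = -(-2)*(-40) = -1*80 = -80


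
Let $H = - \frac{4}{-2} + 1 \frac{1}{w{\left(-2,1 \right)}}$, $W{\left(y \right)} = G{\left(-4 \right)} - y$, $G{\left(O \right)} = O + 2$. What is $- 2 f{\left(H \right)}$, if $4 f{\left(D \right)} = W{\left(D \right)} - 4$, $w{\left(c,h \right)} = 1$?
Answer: $\frac{9}{2} \approx 4.5$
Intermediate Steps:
$G{\left(O \right)} = 2 + O$
$W{\left(y \right)} = -2 - y$ ($W{\left(y \right)} = \left(2 - 4\right) - y = -2 - y$)
$H = 3$ ($H = - \frac{4}{-2} + 1 \cdot 1^{-1} = \left(-4\right) \left(- \frac{1}{2}\right) + 1 \cdot 1 = 2 + 1 = 3$)
$f{\left(D \right)} = - \frac{3}{2} - \frac{D}{4}$ ($f{\left(D \right)} = \frac{\left(-2 - D\right) - 4}{4} = \frac{-6 - D}{4} = - \frac{3}{2} - \frac{D}{4}$)
$- 2 f{\left(H \right)} = - 2 \left(- \frac{3}{2} - \frac{3}{4}\right) = \left(-2\right) \left(- \frac{9}{4}\right) = \frac{9}{2}$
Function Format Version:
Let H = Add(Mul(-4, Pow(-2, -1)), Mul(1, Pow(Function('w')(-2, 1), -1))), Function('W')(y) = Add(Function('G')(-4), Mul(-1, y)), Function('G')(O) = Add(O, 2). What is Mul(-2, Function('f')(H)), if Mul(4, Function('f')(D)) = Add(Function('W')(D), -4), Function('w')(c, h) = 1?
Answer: Rational(9, 2) ≈ 4.5000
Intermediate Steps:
Function('G')(O) = Add(2, O)
Function('W')(y) = Add(-2, Mul(-1, y)) (Function('W')(y) = Add(Add(2, -4), Mul(-1, y)) = Add(-2, Mul(-1, y)))
H = 3 (H = Add(Mul(-4, Pow(-2, -1)), Mul(1, Pow(1, -1))) = Add(Mul(-4, Rational(-1, 2)), Mul(1, 1)) = Add(2, 1) = 3)
Function('f')(D) = Add(Rational(-3, 2), Mul(Rational(-1, 4), D)) (Function('f')(D) = Mul(Rational(1, 4), Add(Add(-2, Mul(-1, D)), -4)) = Mul(Rational(1, 4), Add(-6, Mul(-1, D))) = Add(Rational(-3, 2), Mul(Rational(-1, 4), D)))
Mul(-2, Function('f')(H)) = Mul(-2, Add(Rational(-3, 2), Mul(Rational(-1, 4), 3))) = Mul(-2, Add(Rational(-3, 2), Rational(-3, 4))) = Mul(-2, Rational(-9, 4)) = Rational(9, 2)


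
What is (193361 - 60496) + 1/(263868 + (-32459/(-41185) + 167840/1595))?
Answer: 460788388314170680/3468094594521 ≈ 1.3287e+5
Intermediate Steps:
(193361 - 60496) + 1/(263868 + (-32459/(-41185) + 167840/1595)) = 132865 + 1/(263868 + (-32459*(-1/41185) + 167840*(1/1595))) = 132865 + 1/(263868 + (32459/41185 + 33568/319)) = 132865 + 1/(263868 + 1392852501/13138015) = 132865 + 1/(3468094594521/13138015) = 132865 + 13138015/3468094594521 = 460788388314170680/3468094594521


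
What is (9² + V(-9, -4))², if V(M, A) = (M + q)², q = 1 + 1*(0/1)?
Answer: 21025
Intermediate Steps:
q = 1 (q = 1 + 1*(0*1) = 1 + 1*0 = 1 + 0 = 1)
V(M, A) = (1 + M)² (V(M, A) = (M + 1)² = (1 + M)²)
(9² + V(-9, -4))² = (9² + (1 - 9)²)² = (81 + (-8)²)² = (81 + 64)² = 145² = 21025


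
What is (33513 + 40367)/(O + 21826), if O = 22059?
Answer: 14776/8777 ≈ 1.6835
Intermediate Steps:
(33513 + 40367)/(O + 21826) = (33513 + 40367)/(22059 + 21826) = 73880/43885 = 73880*(1/43885) = 14776/8777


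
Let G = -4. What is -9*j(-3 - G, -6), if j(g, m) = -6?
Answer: 54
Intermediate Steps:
-9*j(-3 - G, -6) = -9*(-6) = 54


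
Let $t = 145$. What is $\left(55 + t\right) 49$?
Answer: $9800$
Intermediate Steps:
$\left(55 + t\right) 49 = \left(55 + 145\right) 49 = 200 \cdot 49 = 9800$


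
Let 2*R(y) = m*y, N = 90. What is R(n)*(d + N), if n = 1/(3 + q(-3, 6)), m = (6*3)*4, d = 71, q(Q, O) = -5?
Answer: -2898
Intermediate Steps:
m = 72 (m = 18*4 = 72)
n = -½ (n = 1/(3 - 5) = 1/(-2) = -½ ≈ -0.50000)
R(y) = 36*y (R(y) = (72*y)/2 = 36*y)
R(n)*(d + N) = (36*(-½))*(71 + 90) = -18*161 = -2898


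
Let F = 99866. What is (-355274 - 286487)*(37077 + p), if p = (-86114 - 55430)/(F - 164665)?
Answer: -1541955347131987/64799 ≈ -2.3796e+10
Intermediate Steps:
p = 141544/64799 (p = (-86114 - 55430)/(99866 - 164665) = -141544/(-64799) = -141544*(-1/64799) = 141544/64799 ≈ 2.1844)
(-355274 - 286487)*(37077 + p) = (-355274 - 286487)*(37077 + 141544/64799) = -641761*2402694067/64799 = -1541955347131987/64799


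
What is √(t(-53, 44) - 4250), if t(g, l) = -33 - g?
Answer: 3*I*√470 ≈ 65.038*I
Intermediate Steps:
√(t(-53, 44) - 4250) = √((-33 - 1*(-53)) - 4250) = √((-33 + 53) - 4250) = √(20 - 4250) = √(-4230) = 3*I*√470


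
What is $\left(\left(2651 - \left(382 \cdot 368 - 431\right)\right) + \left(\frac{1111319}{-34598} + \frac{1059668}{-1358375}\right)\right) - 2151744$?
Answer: $- \frac{107588997884453589}{46997058250} \approx -2.2893 \cdot 10^{6}$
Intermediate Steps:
$\left(\left(2651 - \left(382 \cdot 368 - 431\right)\right) + \left(\frac{1111319}{-34598} + \frac{1059668}{-1358375}\right)\right) - 2151744 = \left(\left(2651 - \left(140576 - 431\right)\right) + \left(1111319 \left(- \frac{1}{34598}\right) + 1059668 \left(- \frac{1}{1358375}\right)\right)\right) - 2151744 = \left(\left(2651 - 140145\right) - \frac{1546250340089}{46997058250}\right) - 2151744 = \left(-137494 - \frac{1546250340089}{46997058250}\right) - 2151744 = - \frac{6463359777365589}{46997058250} - 2151744 = - \frac{107588997884453589}{46997058250}$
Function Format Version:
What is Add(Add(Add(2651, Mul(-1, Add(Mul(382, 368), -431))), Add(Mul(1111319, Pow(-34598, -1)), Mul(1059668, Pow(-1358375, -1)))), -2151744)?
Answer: Rational(-107588997884453589, 46997058250) ≈ -2.2893e+6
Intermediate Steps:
Add(Add(Add(2651, Mul(-1, Add(Mul(382, 368), -431))), Add(Mul(1111319, Pow(-34598, -1)), Mul(1059668, Pow(-1358375, -1)))), -2151744) = Add(Add(Add(2651, Mul(-1, Add(140576, -431))), Add(Mul(1111319, Rational(-1, 34598)), Mul(1059668, Rational(-1, 1358375)))), -2151744) = Add(Add(Add(2651, Mul(-1, 140145)), Add(Rational(-1111319, 34598), Rational(-1059668, 1358375))), -2151744) = Add(Add(Add(2651, -140145), Rational(-1546250340089, 46997058250)), -2151744) = Add(Add(-137494, Rational(-1546250340089, 46997058250)), -2151744) = Add(Rational(-6463359777365589, 46997058250), -2151744) = Rational(-107588997884453589, 46997058250)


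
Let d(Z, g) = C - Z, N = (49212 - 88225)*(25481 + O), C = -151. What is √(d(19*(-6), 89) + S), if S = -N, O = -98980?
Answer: 54*I*√983339 ≈ 53548.0*I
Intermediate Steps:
N = 2867416487 (N = (49212 - 88225)*(25481 - 98980) = -39013*(-73499) = 2867416487)
d(Z, g) = -151 - Z
S = -2867416487 (S = -1*2867416487 = -2867416487)
√(d(19*(-6), 89) + S) = √((-151 - 19*(-6)) - 2867416487) = √((-151 - 1*(-114)) - 2867416487) = √((-151 + 114) - 2867416487) = √(-37 - 2867416487) = √(-2867416524) = 54*I*√983339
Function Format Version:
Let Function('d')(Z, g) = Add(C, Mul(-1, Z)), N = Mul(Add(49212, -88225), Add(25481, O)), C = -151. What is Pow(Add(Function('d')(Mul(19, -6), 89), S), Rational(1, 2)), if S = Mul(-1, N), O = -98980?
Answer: Mul(54, I, Pow(983339, Rational(1, 2))) ≈ Mul(53548., I)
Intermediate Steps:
N = 2867416487 (N = Mul(Add(49212, -88225), Add(25481, -98980)) = Mul(-39013, -73499) = 2867416487)
Function('d')(Z, g) = Add(-151, Mul(-1, Z))
S = -2867416487 (S = Mul(-1, 2867416487) = -2867416487)
Pow(Add(Function('d')(Mul(19, -6), 89), S), Rational(1, 2)) = Pow(Add(Add(-151, Mul(-1, Mul(19, -6))), -2867416487), Rational(1, 2)) = Pow(Add(Add(-151, Mul(-1, -114)), -2867416487), Rational(1, 2)) = Pow(Add(Add(-151, 114), -2867416487), Rational(1, 2)) = Pow(Add(-37, -2867416487), Rational(1, 2)) = Pow(-2867416524, Rational(1, 2)) = Mul(54, I, Pow(983339, Rational(1, 2)))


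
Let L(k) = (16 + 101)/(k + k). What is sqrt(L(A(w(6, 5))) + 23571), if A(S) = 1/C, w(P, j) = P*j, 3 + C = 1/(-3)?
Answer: 4*sqrt(1461) ≈ 152.89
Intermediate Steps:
C = -10/3 (C = -3 + 1/(-3) = -3 - 1/3 = -10/3 ≈ -3.3333)
A(S) = -3/10 (A(S) = 1/(-10/3) = -3/10)
L(k) = 117/(2*k) (L(k) = 117/((2*k)) = 117*(1/(2*k)) = 117/(2*k))
sqrt(L(A(w(6, 5))) + 23571) = sqrt(117/(2*(-3/10)) + 23571) = sqrt((117/2)*(-10/3) + 23571) = sqrt(-195 + 23571) = sqrt(23376) = 4*sqrt(1461)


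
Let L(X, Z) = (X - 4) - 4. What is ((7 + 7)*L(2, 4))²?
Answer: 7056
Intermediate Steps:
L(X, Z) = -8 + X (L(X, Z) = (-4 + X) - 4 = -8 + X)
((7 + 7)*L(2, 4))² = ((7 + 7)*(-8 + 2))² = (14*(-6))² = (-84)² = 7056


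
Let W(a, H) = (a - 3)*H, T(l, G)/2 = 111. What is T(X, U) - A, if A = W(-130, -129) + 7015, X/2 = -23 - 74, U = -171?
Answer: -23950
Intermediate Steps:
X = -194 (X = 2*(-23 - 74) = 2*(-97) = -194)
T(l, G) = 222 (T(l, G) = 2*111 = 222)
W(a, H) = H*(-3 + a) (W(a, H) = (-3 + a)*H = H*(-3 + a))
A = 24172 (A = -129*(-3 - 130) + 7015 = -129*(-133) + 7015 = 17157 + 7015 = 24172)
T(X, U) - A = 222 - 1*24172 = 222 - 24172 = -23950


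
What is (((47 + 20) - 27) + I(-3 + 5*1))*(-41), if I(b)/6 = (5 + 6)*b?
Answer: -7052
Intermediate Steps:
I(b) = 66*b (I(b) = 6*((5 + 6)*b) = 6*(11*b) = 66*b)
(((47 + 20) - 27) + I(-3 + 5*1))*(-41) = (((47 + 20) - 27) + 66*(-3 + 5*1))*(-41) = ((67 - 27) + 66*(-3 + 5))*(-41) = (40 + 66*2)*(-41) = (40 + 132)*(-41) = 172*(-41) = -7052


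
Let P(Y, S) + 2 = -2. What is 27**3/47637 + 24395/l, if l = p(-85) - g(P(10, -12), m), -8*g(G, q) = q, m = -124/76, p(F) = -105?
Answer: -19591683403/84640363 ≈ -231.47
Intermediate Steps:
P(Y, S) = -4 (P(Y, S) = -2 - 2 = -4)
m = -31/19 (m = -124*1/76 = -31/19 ≈ -1.6316)
g(G, q) = -q/8
l = -15991/152 (l = -105 - (-1)*(-31)/(8*19) = -105 - 1*31/152 = -105 - 31/152 = -15991/152 ≈ -105.20)
27**3/47637 + 24395/l = 27**3/47637 + 24395/(-15991/152) = 19683*(1/47637) + 24395*(-152/15991) = 2187/5293 - 3708040/15991 = -19591683403/84640363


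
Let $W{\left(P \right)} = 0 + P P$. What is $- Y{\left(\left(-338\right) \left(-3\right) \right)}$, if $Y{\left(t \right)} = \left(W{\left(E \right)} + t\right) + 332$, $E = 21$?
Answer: $-1787$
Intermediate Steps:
$W{\left(P \right)} = P^{2}$ ($W{\left(P \right)} = 0 + P^{2} = P^{2}$)
$Y{\left(t \right)} = 773 + t$ ($Y{\left(t \right)} = \left(21^{2} + t\right) + 332 = \left(441 + t\right) + 332 = 773 + t$)
$- Y{\left(\left(-338\right) \left(-3\right) \right)} = - (773 - -1014) = - (773 + 1014) = \left(-1\right) 1787 = -1787$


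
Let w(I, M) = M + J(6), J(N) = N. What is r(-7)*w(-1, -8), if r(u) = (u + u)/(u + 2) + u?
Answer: 42/5 ≈ 8.4000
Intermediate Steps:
w(I, M) = 6 + M (w(I, M) = M + 6 = 6 + M)
r(u) = u + 2*u/(2 + u) (r(u) = (2*u)/(2 + u) + u = 2*u/(2 + u) + u = u + 2*u/(2 + u))
r(-7)*w(-1, -8) = (-7*(4 - 7)/(2 - 7))*(6 - 8) = -7*(-3)/(-5)*(-2) = -7*(-1/5)*(-3)*(-2) = -21/5*(-2) = 42/5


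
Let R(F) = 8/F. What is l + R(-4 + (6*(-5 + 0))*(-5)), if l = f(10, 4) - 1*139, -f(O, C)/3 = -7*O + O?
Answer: 2997/73 ≈ 41.055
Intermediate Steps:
f(O, C) = 18*O (f(O, C) = -3*(-7*O + O) = -(-18)*O = 18*O)
l = 41 (l = 18*10 - 1*139 = 180 - 139 = 41)
l + R(-4 + (6*(-5 + 0))*(-5)) = 41 + 8/(-4 + (6*(-5 + 0))*(-5)) = 41 + 8/(-4 + (6*(-5))*(-5)) = 41 + 8/(-4 - 30*(-5)) = 41 + 8/(-4 + 150) = 41 + 8/146 = 41 + 8*(1/146) = 41 + 4/73 = 2997/73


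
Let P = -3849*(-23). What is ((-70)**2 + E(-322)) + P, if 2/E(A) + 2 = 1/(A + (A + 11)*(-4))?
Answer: 172184117/1843 ≈ 93426.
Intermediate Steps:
P = 88527
E(A) = 2/(-2 + 1/(-44 - 3*A)) (E(A) = 2/(-2 + 1/(A + (A + 11)*(-4))) = 2/(-2 + 1/(A + (11 + A)*(-4))) = 2/(-2 + 1/(A + (-44 - 4*A))) = 2/(-2 + 1/(-44 - 3*A)))
((-70)**2 + E(-322)) + P = ((-70)**2 + 2*(-44 - 3*(-322))/(89 + 6*(-322))) + 88527 = (4900 + 2*(-44 + 966)/(89 - 1932)) + 88527 = (4900 + 2*922/(-1843)) + 88527 = (4900 + 2*(-1/1843)*922) + 88527 = (4900 - 1844/1843) + 88527 = 9028856/1843 + 88527 = 172184117/1843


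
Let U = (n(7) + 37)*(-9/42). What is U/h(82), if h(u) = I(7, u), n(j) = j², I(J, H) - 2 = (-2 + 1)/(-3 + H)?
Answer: -10191/1099 ≈ -9.2730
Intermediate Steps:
I(J, H) = 2 - 1/(-3 + H) (I(J, H) = 2 + (-2 + 1)/(-3 + H) = 2 - 1/(-3 + H))
h(u) = (-7 + 2*u)/(-3 + u)
U = -129/7 (U = (7² + 37)*(-9/42) = (49 + 37)*(-9*1/42) = 86*(-3/14) = -129/7 ≈ -18.429)
U/h(82) = -129*(-3 + 82)/(-7 + 2*82)/7 = -129*79/(-7 + 164)/7 = -129/(7*((1/79)*157)) = -129/(7*157/79) = -129/7*79/157 = -10191/1099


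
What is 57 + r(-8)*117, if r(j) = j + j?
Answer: -1815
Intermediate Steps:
r(j) = 2*j
57 + r(-8)*117 = 57 + (2*(-8))*117 = 57 - 16*117 = 57 - 1872 = -1815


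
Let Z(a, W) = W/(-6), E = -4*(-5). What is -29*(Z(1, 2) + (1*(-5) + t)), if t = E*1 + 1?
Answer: -1363/3 ≈ -454.33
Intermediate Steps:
E = 20
t = 21 (t = 20*1 + 1 = 20 + 1 = 21)
Z(a, W) = -W/6 (Z(a, W) = W*(-⅙) = -W/6)
-29*(Z(1, 2) + (1*(-5) + t)) = -29*(-⅙*2 + (1*(-5) + 21)) = -29*(-⅓ + (-5 + 21)) = -29*(-⅓ + 16) = -29*47/3 = -1363/3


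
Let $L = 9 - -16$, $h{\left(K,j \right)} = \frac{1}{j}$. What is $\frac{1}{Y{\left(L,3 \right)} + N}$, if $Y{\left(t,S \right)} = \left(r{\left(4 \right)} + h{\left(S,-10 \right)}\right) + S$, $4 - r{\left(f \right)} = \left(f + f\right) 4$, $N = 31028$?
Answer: $\frac{10}{310029} \approx 3.2255 \cdot 10^{-5}$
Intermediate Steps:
$L = 25$ ($L = 9 + 16 = 25$)
$r{\left(f \right)} = 4 - 8 f$ ($r{\left(f \right)} = 4 - \left(f + f\right) 4 = 4 - 2 f 4 = 4 - 8 f$)
$Y{\left(t,S \right)} = - \frac{281}{10} + S$ ($Y{\left(t,S \right)} = \left(\left(4 - 32\right) + \frac{1}{-10}\right) + S = \left(\left(4 - 32\right) - \frac{1}{10}\right) + S = \left(-28 - \frac{1}{10}\right) + S = - \frac{281}{10} + S$)
$\frac{1}{Y{\left(L,3 \right)} + N} = \frac{1}{\left(- \frac{281}{10} + 3\right) + 31028} = \frac{1}{- \frac{251}{10} + 31028} = \frac{1}{\frac{310029}{10}} = \frac{10}{310029}$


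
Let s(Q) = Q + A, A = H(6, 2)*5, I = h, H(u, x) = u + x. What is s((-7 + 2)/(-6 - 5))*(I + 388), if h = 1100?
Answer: 662160/11 ≈ 60196.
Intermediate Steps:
I = 1100
A = 40 (A = (6 + 2)*5 = 8*5 = 40)
s(Q) = 40 + Q (s(Q) = Q + 40 = 40 + Q)
s((-7 + 2)/(-6 - 5))*(I + 388) = (40 + (-7 + 2)/(-6 - 5))*(1100 + 388) = (40 - 5/(-11))*1488 = (40 - 5*(-1/11))*1488 = (40 + 5/11)*1488 = (445/11)*1488 = 662160/11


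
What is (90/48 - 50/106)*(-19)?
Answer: -11305/424 ≈ -26.663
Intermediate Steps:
(90/48 - 50/106)*(-19) = (90*(1/48) - 50*1/106)*(-19) = (15/8 - 25/53)*(-19) = (595/424)*(-19) = -11305/424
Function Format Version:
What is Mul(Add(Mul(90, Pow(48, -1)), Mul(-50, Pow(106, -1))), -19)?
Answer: Rational(-11305, 424) ≈ -26.663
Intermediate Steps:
Mul(Add(Mul(90, Pow(48, -1)), Mul(-50, Pow(106, -1))), -19) = Mul(Add(Mul(90, Rational(1, 48)), Mul(-50, Rational(1, 106))), -19) = Mul(Add(Rational(15, 8), Rational(-25, 53)), -19) = Mul(Rational(595, 424), -19) = Rational(-11305, 424)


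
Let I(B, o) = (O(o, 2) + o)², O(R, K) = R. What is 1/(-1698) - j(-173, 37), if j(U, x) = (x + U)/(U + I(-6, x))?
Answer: 225625/9004494 ≈ 0.025057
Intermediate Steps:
I(B, o) = 4*o² (I(B, o) = (o + o)² = (2*o)² = 4*o²)
j(U, x) = (U + x)/(U + 4*x²) (j(U, x) = (x + U)/(U + 4*x²) = (U + x)/(U + 4*x²))
1/(-1698) - j(-173, 37) = 1/(-1698) - (-173 + 37)/(-173 + 4*37²) = -1/1698 - (-136)/(-173 + 4*1369) = -1/1698 - (-136)/(-173 + 5476) = -1/1698 - (-136)/5303 = -1/1698 - 1*(-136/5303) = -1/1698 + 136/5303 = 225625/9004494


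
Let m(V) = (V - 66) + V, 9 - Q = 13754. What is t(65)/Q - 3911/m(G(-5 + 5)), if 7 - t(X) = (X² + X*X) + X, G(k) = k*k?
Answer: 54318223/907170 ≈ 59.877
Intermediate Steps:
Q = -13745 (Q = 9 - 1*13754 = 9 - 13754 = -13745)
G(k) = k²
m(V) = -66 + 2*V (m(V) = (-66 + V) + V = -66 + 2*V)
t(X) = 7 - X - 2*X² (t(X) = 7 - ((X² + X*X) + X) = 7 - ((X² + X²) + X) = 7 - (2*X² + X) = 7 - (X + 2*X²) = 7 + (-X - 2*X²) = 7 - X - 2*X²)
t(65)/Q - 3911/m(G(-5 + 5)) = (7 - 1*65 - 2*65²)/(-13745) - 3911/(-66 + 2*(-5 + 5)²) = (7 - 65 - 2*4225)*(-1/13745) - 3911/(-66 + 2*0²) = (7 - 65 - 8450)*(-1/13745) - 3911/(-66 + 2*0) = -8508*(-1/13745) - 3911/(-66 + 0) = 8508/13745 - 3911/(-66) = 8508/13745 - 3911*(-1/66) = 8508/13745 + 3911/66 = 54318223/907170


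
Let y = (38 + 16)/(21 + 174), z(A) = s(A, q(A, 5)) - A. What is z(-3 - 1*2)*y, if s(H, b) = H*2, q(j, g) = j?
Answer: -18/13 ≈ -1.3846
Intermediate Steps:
s(H, b) = 2*H
z(A) = A (z(A) = 2*A - A = A)
y = 18/65 (y = 54/195 = 54*(1/195) = 18/65 ≈ 0.27692)
z(-3 - 1*2)*y = (-3 - 1*2)*(18/65) = (-3 - 2)*(18/65) = -5*18/65 = -18/13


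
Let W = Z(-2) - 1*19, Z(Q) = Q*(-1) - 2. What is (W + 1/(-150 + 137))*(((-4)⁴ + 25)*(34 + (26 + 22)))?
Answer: -5714416/13 ≈ -4.3957e+5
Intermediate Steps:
Z(Q) = -2 - Q (Z(Q) = -Q - 2 = -2 - Q)
W = -19 (W = (-2 - 1*(-2)) - 1*19 = (-2 + 2) - 19 = 0 - 19 = -19)
(W + 1/(-150 + 137))*(((-4)⁴ + 25)*(34 + (26 + 22))) = (-19 + 1/(-150 + 137))*(((-4)⁴ + 25)*(34 + (26 + 22))) = (-19 + 1/(-13))*((256 + 25)*(34 + 48)) = (-19 - 1/13)*(281*82) = -248/13*23042 = -5714416/13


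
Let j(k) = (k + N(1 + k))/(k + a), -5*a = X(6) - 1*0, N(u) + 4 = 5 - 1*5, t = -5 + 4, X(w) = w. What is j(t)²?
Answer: 625/121 ≈ 5.1653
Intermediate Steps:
t = -1
N(u) = -4 (N(u) = -4 + (5 - 1*5) = -4 + (5 - 5) = -4 + 0 = -4)
a = -6/5 (a = -(6 - 1*0)/5 = -(6 + 0)/5 = -⅕*6 = -6/5 ≈ -1.2000)
j(k) = (-4 + k)/(-6/5 + k) (j(k) = (k - 4)/(k - 6/5) = (-4 + k)/(-6/5 + k))
j(t)² = (5*(-4 - 1)/(-6 + 5*(-1)))² = (5*(-5)/(-6 - 5))² = (5*(-5)/(-11))² = (5*(-1/11)*(-5))² = (25/11)² = 625/121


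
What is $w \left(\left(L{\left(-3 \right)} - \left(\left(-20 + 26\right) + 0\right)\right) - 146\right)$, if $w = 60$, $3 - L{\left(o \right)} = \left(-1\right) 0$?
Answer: $-8940$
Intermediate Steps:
$L{\left(o \right)} = 3$ ($L{\left(o \right)} = 3 - \left(-1\right) 0 = 3 - 0 = 3 + 0 = 3$)
$w \left(\left(L{\left(-3 \right)} - \left(\left(-20 + 26\right) + 0\right)\right) - 146\right) = 60 \left(\left(3 - \left(\left(-20 + 26\right) + 0\right)\right) - 146\right) = 60 \left(\left(3 - \left(6 + 0\right)\right) - 146\right) = 60 \left(\left(3 - 6\right) - 146\right) = 60 \left(-3 - 146\right) = 60 \left(-149\right) = -8940$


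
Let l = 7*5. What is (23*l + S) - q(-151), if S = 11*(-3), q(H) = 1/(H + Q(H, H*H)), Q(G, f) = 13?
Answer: 106537/138 ≈ 772.01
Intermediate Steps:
l = 35
q(H) = 1/(13 + H) (q(H) = 1/(H + 13) = 1/(13 + H))
S = -33
(23*l + S) - q(-151) = (23*35 - 33) - 1/(13 - 151) = (805 - 33) - 1/(-138) = 772 - 1*(-1/138) = 772 + 1/138 = 106537/138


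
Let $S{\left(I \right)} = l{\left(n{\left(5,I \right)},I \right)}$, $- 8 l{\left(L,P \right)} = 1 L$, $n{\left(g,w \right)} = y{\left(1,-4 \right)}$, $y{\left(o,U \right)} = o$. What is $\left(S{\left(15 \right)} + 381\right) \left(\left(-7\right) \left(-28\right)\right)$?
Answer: $\frac{149303}{2} \approx 74652.0$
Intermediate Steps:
$n{\left(g,w \right)} = 1$
$l{\left(L,P \right)} = - \frac{L}{8}$ ($l{\left(L,P \right)} = - \frac{1 L}{8} = - \frac{L}{8}$)
$S{\left(I \right)} = - \frac{1}{8}$ ($S{\left(I \right)} = \left(- \frac{1}{8}\right) 1 = - \frac{1}{8}$)
$\left(S{\left(15 \right)} + 381\right) \left(\left(-7\right) \left(-28\right)\right) = \left(- \frac{1}{8} + 381\right) \left(\left(-7\right) \left(-28\right)\right) = \frac{3047}{8} \cdot 196 = \frac{149303}{2}$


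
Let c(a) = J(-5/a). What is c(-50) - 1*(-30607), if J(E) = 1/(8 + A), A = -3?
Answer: 153036/5 ≈ 30607.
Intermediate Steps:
J(E) = ⅕ (J(E) = 1/(8 - 3) = 1/5 = ⅕)
c(a) = ⅕
c(-50) - 1*(-30607) = ⅕ - 1*(-30607) = ⅕ + 30607 = 153036/5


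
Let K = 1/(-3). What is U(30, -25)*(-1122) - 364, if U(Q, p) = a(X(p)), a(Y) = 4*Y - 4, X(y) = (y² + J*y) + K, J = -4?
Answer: -3248180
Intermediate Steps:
K = -⅓ ≈ -0.33333
X(y) = -⅓ + y² - 4*y (X(y) = (y² - 4*y) - ⅓ = -⅓ + y² - 4*y)
a(Y) = -4 + 4*Y
U(Q, p) = -16/3 - 16*p + 4*p² (U(Q, p) = -4 + 4*(-⅓ + p² - 4*p) = -4 + (-4/3 - 16*p + 4*p²) = -16/3 - 16*p + 4*p²)
U(30, -25)*(-1122) - 364 = (-16/3 - 16*(-25) + 4*(-25)²)*(-1122) - 364 = (-16/3 + 400 + 4*625)*(-1122) - 364 = (-16/3 + 400 + 2500)*(-1122) - 364 = (8684/3)*(-1122) - 364 = -3247816 - 364 = -3248180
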